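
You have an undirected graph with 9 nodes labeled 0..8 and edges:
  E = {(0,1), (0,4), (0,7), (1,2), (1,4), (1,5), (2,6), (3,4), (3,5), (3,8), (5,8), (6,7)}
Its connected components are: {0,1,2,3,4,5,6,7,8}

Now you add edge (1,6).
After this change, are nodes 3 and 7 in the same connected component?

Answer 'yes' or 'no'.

Answer: yes

Derivation:
Initial components: {0,1,2,3,4,5,6,7,8}
Adding edge (1,6): both already in same component {0,1,2,3,4,5,6,7,8}. No change.
New components: {0,1,2,3,4,5,6,7,8}
Are 3 and 7 in the same component? yes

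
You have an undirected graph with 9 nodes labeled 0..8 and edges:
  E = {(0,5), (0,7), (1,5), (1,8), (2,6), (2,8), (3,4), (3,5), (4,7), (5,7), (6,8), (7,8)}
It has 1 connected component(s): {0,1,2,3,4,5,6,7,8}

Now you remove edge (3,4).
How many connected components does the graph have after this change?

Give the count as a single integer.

Answer: 1

Derivation:
Initial component count: 1
Remove (3,4): not a bridge. Count unchanged: 1.
  After removal, components: {0,1,2,3,4,5,6,7,8}
New component count: 1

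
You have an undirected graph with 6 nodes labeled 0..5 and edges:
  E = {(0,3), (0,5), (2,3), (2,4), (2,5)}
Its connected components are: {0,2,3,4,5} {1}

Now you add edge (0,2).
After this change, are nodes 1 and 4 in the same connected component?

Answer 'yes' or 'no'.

Initial components: {0,2,3,4,5} {1}
Adding edge (0,2): both already in same component {0,2,3,4,5}. No change.
New components: {0,2,3,4,5} {1}
Are 1 and 4 in the same component? no

Answer: no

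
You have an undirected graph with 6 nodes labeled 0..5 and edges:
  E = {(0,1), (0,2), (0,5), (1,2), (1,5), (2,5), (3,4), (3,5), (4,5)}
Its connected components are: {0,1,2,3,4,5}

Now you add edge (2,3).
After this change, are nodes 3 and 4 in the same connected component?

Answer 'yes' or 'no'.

Initial components: {0,1,2,3,4,5}
Adding edge (2,3): both already in same component {0,1,2,3,4,5}. No change.
New components: {0,1,2,3,4,5}
Are 3 and 4 in the same component? yes

Answer: yes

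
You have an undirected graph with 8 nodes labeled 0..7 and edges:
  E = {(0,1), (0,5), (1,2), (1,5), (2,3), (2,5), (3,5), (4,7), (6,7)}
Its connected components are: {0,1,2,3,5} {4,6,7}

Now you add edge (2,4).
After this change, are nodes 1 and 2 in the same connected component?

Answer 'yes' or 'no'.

Answer: yes

Derivation:
Initial components: {0,1,2,3,5} {4,6,7}
Adding edge (2,4): merges {0,1,2,3,5} and {4,6,7}.
New components: {0,1,2,3,4,5,6,7}
Are 1 and 2 in the same component? yes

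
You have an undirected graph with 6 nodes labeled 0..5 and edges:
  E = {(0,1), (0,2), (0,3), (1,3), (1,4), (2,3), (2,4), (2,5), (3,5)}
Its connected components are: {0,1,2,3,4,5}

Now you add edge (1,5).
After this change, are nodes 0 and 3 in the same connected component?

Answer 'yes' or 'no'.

Answer: yes

Derivation:
Initial components: {0,1,2,3,4,5}
Adding edge (1,5): both already in same component {0,1,2,3,4,5}. No change.
New components: {0,1,2,3,4,5}
Are 0 and 3 in the same component? yes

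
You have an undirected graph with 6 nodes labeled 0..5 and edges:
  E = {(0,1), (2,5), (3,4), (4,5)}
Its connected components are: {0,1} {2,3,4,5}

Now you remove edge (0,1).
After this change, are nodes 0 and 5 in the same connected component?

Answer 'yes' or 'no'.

Initial components: {0,1} {2,3,4,5}
Removing edge (0,1): it was a bridge — component count 2 -> 3.
New components: {0} {1} {2,3,4,5}
Are 0 and 5 in the same component? no

Answer: no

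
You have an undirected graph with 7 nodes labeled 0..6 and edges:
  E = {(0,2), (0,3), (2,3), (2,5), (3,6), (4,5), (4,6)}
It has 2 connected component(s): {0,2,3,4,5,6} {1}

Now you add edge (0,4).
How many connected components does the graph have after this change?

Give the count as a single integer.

Initial component count: 2
Add (0,4): endpoints already in same component. Count unchanged: 2.
New component count: 2

Answer: 2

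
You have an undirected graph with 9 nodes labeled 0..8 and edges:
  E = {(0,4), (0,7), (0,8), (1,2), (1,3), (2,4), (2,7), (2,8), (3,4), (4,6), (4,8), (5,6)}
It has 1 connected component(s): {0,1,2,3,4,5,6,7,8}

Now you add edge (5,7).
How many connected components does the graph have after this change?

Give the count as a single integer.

Initial component count: 1
Add (5,7): endpoints already in same component. Count unchanged: 1.
New component count: 1

Answer: 1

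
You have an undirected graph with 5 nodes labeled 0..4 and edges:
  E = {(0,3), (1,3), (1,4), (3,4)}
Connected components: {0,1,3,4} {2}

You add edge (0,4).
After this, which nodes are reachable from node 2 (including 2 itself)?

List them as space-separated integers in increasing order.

Before: nodes reachable from 2: {2}
Adding (0,4): both endpoints already in same component. Reachability from 2 unchanged.
After: nodes reachable from 2: {2}

Answer: 2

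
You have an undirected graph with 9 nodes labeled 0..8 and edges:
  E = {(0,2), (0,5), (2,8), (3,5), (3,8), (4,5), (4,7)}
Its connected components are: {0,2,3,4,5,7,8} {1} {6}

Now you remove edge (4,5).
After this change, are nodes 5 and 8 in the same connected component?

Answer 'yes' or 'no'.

Initial components: {0,2,3,4,5,7,8} {1} {6}
Removing edge (4,5): it was a bridge — component count 3 -> 4.
New components: {0,2,3,5,8} {1} {4,7} {6}
Are 5 and 8 in the same component? yes

Answer: yes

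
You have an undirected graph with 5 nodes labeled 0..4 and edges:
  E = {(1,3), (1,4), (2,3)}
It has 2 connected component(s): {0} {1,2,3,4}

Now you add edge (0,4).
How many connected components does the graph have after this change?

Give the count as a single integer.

Answer: 1

Derivation:
Initial component count: 2
Add (0,4): merges two components. Count decreases: 2 -> 1.
New component count: 1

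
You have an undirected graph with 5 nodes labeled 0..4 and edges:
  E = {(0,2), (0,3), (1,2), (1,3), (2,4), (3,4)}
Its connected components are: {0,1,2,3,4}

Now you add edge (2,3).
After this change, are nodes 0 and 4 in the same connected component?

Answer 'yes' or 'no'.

Answer: yes

Derivation:
Initial components: {0,1,2,3,4}
Adding edge (2,3): both already in same component {0,1,2,3,4}. No change.
New components: {0,1,2,3,4}
Are 0 and 4 in the same component? yes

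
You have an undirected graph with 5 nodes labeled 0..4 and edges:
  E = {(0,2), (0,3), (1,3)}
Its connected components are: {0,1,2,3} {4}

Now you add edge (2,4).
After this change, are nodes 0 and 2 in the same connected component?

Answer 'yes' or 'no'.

Answer: yes

Derivation:
Initial components: {0,1,2,3} {4}
Adding edge (2,4): merges {0,1,2,3} and {4}.
New components: {0,1,2,3,4}
Are 0 and 2 in the same component? yes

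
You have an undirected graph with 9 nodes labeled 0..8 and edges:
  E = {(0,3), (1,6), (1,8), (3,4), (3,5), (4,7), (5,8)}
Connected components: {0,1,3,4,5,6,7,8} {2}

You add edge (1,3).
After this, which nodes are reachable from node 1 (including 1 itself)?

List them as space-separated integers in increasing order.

Before: nodes reachable from 1: {0,1,3,4,5,6,7,8}
Adding (1,3): both endpoints already in same component. Reachability from 1 unchanged.
After: nodes reachable from 1: {0,1,3,4,5,6,7,8}

Answer: 0 1 3 4 5 6 7 8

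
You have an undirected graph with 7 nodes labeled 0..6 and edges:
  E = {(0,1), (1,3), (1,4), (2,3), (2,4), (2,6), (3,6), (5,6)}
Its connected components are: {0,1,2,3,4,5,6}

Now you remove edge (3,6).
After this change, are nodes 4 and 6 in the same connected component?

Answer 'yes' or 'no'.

Answer: yes

Derivation:
Initial components: {0,1,2,3,4,5,6}
Removing edge (3,6): not a bridge — component count unchanged at 1.
New components: {0,1,2,3,4,5,6}
Are 4 and 6 in the same component? yes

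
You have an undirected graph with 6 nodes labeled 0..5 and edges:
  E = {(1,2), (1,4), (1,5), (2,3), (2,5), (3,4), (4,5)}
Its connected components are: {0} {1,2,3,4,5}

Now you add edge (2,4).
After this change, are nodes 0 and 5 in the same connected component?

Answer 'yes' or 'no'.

Initial components: {0} {1,2,3,4,5}
Adding edge (2,4): both already in same component {1,2,3,4,5}. No change.
New components: {0} {1,2,3,4,5}
Are 0 and 5 in the same component? no

Answer: no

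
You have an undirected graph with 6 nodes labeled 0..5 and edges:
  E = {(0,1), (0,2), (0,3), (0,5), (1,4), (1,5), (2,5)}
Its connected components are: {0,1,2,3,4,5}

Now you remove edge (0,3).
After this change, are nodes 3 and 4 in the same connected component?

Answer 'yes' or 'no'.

Initial components: {0,1,2,3,4,5}
Removing edge (0,3): it was a bridge — component count 1 -> 2.
New components: {0,1,2,4,5} {3}
Are 3 and 4 in the same component? no

Answer: no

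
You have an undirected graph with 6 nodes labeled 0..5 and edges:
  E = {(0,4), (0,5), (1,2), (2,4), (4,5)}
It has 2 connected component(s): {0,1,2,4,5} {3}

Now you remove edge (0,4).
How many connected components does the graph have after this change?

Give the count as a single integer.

Initial component count: 2
Remove (0,4): not a bridge. Count unchanged: 2.
  After removal, components: {0,1,2,4,5} {3}
New component count: 2

Answer: 2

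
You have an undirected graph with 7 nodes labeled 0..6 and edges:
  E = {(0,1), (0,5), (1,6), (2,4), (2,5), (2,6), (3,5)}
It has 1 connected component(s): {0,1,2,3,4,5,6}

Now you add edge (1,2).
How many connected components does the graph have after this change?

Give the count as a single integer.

Initial component count: 1
Add (1,2): endpoints already in same component. Count unchanged: 1.
New component count: 1

Answer: 1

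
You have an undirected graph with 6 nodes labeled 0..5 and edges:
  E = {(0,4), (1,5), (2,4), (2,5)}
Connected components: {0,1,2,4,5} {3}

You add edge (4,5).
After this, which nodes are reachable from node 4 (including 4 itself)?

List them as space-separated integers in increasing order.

Answer: 0 1 2 4 5

Derivation:
Before: nodes reachable from 4: {0,1,2,4,5}
Adding (4,5): both endpoints already in same component. Reachability from 4 unchanged.
After: nodes reachable from 4: {0,1,2,4,5}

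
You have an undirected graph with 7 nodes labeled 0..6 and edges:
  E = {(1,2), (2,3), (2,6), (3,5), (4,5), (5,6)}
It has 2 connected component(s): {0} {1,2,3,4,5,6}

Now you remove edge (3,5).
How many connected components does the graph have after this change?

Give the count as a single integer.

Answer: 2

Derivation:
Initial component count: 2
Remove (3,5): not a bridge. Count unchanged: 2.
  After removal, components: {0} {1,2,3,4,5,6}
New component count: 2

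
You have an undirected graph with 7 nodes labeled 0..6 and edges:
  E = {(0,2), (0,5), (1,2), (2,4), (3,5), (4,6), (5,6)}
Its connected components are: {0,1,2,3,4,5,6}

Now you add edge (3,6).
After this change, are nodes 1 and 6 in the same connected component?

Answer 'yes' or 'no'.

Initial components: {0,1,2,3,4,5,6}
Adding edge (3,6): both already in same component {0,1,2,3,4,5,6}. No change.
New components: {0,1,2,3,4,5,6}
Are 1 and 6 in the same component? yes

Answer: yes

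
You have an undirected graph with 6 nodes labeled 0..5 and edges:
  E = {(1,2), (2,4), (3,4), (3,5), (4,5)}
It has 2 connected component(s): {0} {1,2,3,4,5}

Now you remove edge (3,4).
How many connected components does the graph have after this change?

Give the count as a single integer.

Initial component count: 2
Remove (3,4): not a bridge. Count unchanged: 2.
  After removal, components: {0} {1,2,3,4,5}
New component count: 2

Answer: 2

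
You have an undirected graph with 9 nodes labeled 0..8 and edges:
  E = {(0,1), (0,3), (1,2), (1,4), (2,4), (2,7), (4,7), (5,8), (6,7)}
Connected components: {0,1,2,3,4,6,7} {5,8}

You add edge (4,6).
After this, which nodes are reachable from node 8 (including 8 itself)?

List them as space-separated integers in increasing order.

Answer: 5 8

Derivation:
Before: nodes reachable from 8: {5,8}
Adding (4,6): both endpoints already in same component. Reachability from 8 unchanged.
After: nodes reachable from 8: {5,8}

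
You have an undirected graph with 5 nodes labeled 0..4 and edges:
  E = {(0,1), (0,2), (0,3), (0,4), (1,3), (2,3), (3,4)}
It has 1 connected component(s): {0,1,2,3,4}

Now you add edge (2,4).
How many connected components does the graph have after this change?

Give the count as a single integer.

Initial component count: 1
Add (2,4): endpoints already in same component. Count unchanged: 1.
New component count: 1

Answer: 1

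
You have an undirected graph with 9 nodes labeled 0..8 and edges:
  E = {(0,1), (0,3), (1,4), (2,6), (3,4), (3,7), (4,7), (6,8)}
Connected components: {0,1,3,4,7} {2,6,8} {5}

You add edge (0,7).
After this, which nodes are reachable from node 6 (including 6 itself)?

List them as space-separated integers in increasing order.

Before: nodes reachable from 6: {2,6,8}
Adding (0,7): both endpoints already in same component. Reachability from 6 unchanged.
After: nodes reachable from 6: {2,6,8}

Answer: 2 6 8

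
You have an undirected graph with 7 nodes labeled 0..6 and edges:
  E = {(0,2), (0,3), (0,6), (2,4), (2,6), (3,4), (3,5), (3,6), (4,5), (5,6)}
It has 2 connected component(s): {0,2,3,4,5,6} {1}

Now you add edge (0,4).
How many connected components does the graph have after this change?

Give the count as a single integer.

Answer: 2

Derivation:
Initial component count: 2
Add (0,4): endpoints already in same component. Count unchanged: 2.
New component count: 2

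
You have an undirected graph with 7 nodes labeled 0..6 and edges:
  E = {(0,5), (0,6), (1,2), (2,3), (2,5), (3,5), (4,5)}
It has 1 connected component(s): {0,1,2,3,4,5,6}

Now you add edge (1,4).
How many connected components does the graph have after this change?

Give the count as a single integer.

Answer: 1

Derivation:
Initial component count: 1
Add (1,4): endpoints already in same component. Count unchanged: 1.
New component count: 1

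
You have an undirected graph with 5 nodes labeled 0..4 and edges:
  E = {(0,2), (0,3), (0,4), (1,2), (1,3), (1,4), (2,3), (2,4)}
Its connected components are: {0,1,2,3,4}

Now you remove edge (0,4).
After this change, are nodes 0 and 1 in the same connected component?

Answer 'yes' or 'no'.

Initial components: {0,1,2,3,4}
Removing edge (0,4): not a bridge — component count unchanged at 1.
New components: {0,1,2,3,4}
Are 0 and 1 in the same component? yes

Answer: yes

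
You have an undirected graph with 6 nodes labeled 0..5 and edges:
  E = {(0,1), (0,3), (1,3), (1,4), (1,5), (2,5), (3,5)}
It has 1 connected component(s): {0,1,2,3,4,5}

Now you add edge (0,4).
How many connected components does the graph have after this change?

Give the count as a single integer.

Answer: 1

Derivation:
Initial component count: 1
Add (0,4): endpoints already in same component. Count unchanged: 1.
New component count: 1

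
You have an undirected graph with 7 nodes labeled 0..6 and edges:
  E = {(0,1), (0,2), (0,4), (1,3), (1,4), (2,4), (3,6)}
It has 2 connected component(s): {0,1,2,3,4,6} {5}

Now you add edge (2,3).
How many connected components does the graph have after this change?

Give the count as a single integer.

Initial component count: 2
Add (2,3): endpoints already in same component. Count unchanged: 2.
New component count: 2

Answer: 2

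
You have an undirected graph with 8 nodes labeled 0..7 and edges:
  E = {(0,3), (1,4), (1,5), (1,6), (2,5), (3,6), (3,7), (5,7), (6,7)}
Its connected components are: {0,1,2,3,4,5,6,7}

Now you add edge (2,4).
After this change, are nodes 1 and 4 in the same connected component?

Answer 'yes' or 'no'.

Initial components: {0,1,2,3,4,5,6,7}
Adding edge (2,4): both already in same component {0,1,2,3,4,5,6,7}. No change.
New components: {0,1,2,3,4,5,6,7}
Are 1 and 4 in the same component? yes

Answer: yes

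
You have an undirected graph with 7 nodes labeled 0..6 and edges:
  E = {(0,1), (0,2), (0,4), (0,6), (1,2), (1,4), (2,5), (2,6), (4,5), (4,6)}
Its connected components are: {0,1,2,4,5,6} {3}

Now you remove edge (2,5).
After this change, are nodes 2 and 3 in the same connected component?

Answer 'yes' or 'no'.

Initial components: {0,1,2,4,5,6} {3}
Removing edge (2,5): not a bridge — component count unchanged at 2.
New components: {0,1,2,4,5,6} {3}
Are 2 and 3 in the same component? no

Answer: no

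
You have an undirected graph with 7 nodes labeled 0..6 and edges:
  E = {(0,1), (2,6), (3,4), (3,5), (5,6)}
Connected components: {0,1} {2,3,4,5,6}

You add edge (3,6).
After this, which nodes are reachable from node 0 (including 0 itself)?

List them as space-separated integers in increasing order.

Answer: 0 1

Derivation:
Before: nodes reachable from 0: {0,1}
Adding (3,6): both endpoints already in same component. Reachability from 0 unchanged.
After: nodes reachable from 0: {0,1}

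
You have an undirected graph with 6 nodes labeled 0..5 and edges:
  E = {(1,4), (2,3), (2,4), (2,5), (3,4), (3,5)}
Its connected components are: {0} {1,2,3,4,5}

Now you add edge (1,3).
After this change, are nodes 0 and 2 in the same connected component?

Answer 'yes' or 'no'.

Initial components: {0} {1,2,3,4,5}
Adding edge (1,3): both already in same component {1,2,3,4,5}. No change.
New components: {0} {1,2,3,4,5}
Are 0 and 2 in the same component? no

Answer: no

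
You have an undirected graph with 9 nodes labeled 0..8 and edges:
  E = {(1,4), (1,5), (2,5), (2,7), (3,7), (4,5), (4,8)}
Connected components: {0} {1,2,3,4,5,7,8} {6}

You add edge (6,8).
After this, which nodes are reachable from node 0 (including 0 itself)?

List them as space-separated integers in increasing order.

Answer: 0

Derivation:
Before: nodes reachable from 0: {0}
Adding (6,8): merges two components, but neither contains 0. Reachability from 0 unchanged.
After: nodes reachable from 0: {0}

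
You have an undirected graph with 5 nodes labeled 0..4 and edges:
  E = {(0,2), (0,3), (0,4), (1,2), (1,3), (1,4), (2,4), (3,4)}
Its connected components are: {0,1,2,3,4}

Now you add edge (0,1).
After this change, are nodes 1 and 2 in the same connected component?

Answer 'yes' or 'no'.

Initial components: {0,1,2,3,4}
Adding edge (0,1): both already in same component {0,1,2,3,4}. No change.
New components: {0,1,2,3,4}
Are 1 and 2 in the same component? yes

Answer: yes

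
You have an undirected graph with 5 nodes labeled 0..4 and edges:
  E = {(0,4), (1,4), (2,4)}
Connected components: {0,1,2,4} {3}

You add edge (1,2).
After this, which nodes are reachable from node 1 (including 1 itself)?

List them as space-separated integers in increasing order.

Before: nodes reachable from 1: {0,1,2,4}
Adding (1,2): both endpoints already in same component. Reachability from 1 unchanged.
After: nodes reachable from 1: {0,1,2,4}

Answer: 0 1 2 4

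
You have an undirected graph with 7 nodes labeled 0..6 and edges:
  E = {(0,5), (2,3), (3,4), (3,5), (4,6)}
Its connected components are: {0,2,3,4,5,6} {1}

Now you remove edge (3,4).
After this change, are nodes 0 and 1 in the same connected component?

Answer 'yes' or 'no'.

Initial components: {0,2,3,4,5,6} {1}
Removing edge (3,4): it was a bridge — component count 2 -> 3.
New components: {0,2,3,5} {1} {4,6}
Are 0 and 1 in the same component? no

Answer: no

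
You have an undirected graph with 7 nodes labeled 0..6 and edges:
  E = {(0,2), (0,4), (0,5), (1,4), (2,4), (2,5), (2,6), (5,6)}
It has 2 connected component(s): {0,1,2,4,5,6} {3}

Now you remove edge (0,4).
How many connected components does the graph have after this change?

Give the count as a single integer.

Answer: 2

Derivation:
Initial component count: 2
Remove (0,4): not a bridge. Count unchanged: 2.
  After removal, components: {0,1,2,4,5,6} {3}
New component count: 2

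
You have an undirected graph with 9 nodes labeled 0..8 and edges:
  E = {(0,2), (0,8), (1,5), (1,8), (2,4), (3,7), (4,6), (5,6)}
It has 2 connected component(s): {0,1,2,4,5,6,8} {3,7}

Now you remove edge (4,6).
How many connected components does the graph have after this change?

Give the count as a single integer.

Answer: 2

Derivation:
Initial component count: 2
Remove (4,6): not a bridge. Count unchanged: 2.
  After removal, components: {0,1,2,4,5,6,8} {3,7}
New component count: 2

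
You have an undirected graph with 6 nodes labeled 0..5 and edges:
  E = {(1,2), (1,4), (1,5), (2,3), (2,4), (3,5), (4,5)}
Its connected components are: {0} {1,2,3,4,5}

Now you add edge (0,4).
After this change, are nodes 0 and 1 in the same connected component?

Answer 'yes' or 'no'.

Initial components: {0} {1,2,3,4,5}
Adding edge (0,4): merges {0} and {1,2,3,4,5}.
New components: {0,1,2,3,4,5}
Are 0 and 1 in the same component? yes

Answer: yes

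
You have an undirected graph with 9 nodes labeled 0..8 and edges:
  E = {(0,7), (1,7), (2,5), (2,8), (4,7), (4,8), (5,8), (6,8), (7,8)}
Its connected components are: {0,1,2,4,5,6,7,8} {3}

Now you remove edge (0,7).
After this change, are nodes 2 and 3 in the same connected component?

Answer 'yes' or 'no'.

Answer: no

Derivation:
Initial components: {0,1,2,4,5,6,7,8} {3}
Removing edge (0,7): it was a bridge — component count 2 -> 3.
New components: {0} {1,2,4,5,6,7,8} {3}
Are 2 and 3 in the same component? no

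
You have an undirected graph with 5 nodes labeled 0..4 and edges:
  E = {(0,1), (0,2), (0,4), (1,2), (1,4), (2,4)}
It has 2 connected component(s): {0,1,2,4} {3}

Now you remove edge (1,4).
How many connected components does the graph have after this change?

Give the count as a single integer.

Answer: 2

Derivation:
Initial component count: 2
Remove (1,4): not a bridge. Count unchanged: 2.
  After removal, components: {0,1,2,4} {3}
New component count: 2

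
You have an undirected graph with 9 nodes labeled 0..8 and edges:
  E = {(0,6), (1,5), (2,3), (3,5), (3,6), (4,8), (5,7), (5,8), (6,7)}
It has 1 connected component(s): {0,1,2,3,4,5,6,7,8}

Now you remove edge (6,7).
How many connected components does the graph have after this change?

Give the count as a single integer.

Initial component count: 1
Remove (6,7): not a bridge. Count unchanged: 1.
  After removal, components: {0,1,2,3,4,5,6,7,8}
New component count: 1

Answer: 1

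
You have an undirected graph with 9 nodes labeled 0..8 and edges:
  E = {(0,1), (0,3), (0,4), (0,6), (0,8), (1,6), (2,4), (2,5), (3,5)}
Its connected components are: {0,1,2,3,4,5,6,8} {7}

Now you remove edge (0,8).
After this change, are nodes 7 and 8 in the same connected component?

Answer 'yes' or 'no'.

Answer: no

Derivation:
Initial components: {0,1,2,3,4,5,6,8} {7}
Removing edge (0,8): it was a bridge — component count 2 -> 3.
New components: {0,1,2,3,4,5,6} {7} {8}
Are 7 and 8 in the same component? no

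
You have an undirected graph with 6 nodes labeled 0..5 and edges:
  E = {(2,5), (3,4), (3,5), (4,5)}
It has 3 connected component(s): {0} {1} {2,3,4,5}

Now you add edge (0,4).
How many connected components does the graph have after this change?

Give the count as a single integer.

Answer: 2

Derivation:
Initial component count: 3
Add (0,4): merges two components. Count decreases: 3 -> 2.
New component count: 2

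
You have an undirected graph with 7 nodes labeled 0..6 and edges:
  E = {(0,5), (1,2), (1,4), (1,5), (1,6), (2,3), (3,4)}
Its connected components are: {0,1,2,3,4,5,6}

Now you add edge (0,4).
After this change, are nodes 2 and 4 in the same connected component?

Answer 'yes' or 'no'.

Initial components: {0,1,2,3,4,5,6}
Adding edge (0,4): both already in same component {0,1,2,3,4,5,6}. No change.
New components: {0,1,2,3,4,5,6}
Are 2 and 4 in the same component? yes

Answer: yes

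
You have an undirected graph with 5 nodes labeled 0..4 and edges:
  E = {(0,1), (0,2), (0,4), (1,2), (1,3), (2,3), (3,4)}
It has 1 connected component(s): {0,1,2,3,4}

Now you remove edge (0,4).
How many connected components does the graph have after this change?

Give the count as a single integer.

Initial component count: 1
Remove (0,4): not a bridge. Count unchanged: 1.
  After removal, components: {0,1,2,3,4}
New component count: 1

Answer: 1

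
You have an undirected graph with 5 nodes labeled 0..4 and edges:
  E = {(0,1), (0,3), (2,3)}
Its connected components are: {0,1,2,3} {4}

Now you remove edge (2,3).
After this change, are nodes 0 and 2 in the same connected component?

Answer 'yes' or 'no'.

Initial components: {0,1,2,3} {4}
Removing edge (2,3): it was a bridge — component count 2 -> 3.
New components: {0,1,3} {2} {4}
Are 0 and 2 in the same component? no

Answer: no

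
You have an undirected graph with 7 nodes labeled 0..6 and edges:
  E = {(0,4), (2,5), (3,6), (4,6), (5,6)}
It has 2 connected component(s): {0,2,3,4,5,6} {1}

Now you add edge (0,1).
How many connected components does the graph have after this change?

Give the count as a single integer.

Initial component count: 2
Add (0,1): merges two components. Count decreases: 2 -> 1.
New component count: 1

Answer: 1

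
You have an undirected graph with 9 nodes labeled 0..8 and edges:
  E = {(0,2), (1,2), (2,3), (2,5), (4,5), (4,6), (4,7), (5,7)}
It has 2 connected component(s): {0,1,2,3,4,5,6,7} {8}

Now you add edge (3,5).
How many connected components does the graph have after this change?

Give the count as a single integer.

Initial component count: 2
Add (3,5): endpoints already in same component. Count unchanged: 2.
New component count: 2

Answer: 2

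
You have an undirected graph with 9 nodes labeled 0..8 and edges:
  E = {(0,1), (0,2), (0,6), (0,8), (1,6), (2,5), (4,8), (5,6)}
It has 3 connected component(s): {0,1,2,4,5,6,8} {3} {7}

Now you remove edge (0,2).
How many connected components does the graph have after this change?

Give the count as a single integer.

Answer: 3

Derivation:
Initial component count: 3
Remove (0,2): not a bridge. Count unchanged: 3.
  After removal, components: {0,1,2,4,5,6,8} {3} {7}
New component count: 3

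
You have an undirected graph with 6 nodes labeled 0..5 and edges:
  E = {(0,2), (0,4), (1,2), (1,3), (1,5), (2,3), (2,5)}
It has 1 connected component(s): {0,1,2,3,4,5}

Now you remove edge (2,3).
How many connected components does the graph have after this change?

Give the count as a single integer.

Initial component count: 1
Remove (2,3): not a bridge. Count unchanged: 1.
  After removal, components: {0,1,2,3,4,5}
New component count: 1

Answer: 1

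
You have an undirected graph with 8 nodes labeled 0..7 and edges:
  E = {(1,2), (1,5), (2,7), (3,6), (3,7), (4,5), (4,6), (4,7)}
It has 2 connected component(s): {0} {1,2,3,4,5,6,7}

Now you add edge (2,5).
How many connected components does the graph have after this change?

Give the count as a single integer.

Initial component count: 2
Add (2,5): endpoints already in same component. Count unchanged: 2.
New component count: 2

Answer: 2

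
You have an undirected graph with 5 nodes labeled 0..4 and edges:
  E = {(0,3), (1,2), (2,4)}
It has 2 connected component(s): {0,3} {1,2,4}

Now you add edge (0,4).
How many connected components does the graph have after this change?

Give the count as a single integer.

Answer: 1

Derivation:
Initial component count: 2
Add (0,4): merges two components. Count decreases: 2 -> 1.
New component count: 1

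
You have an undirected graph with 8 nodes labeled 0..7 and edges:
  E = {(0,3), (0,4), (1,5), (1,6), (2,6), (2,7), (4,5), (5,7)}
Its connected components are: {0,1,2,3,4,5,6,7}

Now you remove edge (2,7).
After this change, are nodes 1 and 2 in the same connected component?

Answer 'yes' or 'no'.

Answer: yes

Derivation:
Initial components: {0,1,2,3,4,5,6,7}
Removing edge (2,7): not a bridge — component count unchanged at 1.
New components: {0,1,2,3,4,5,6,7}
Are 1 and 2 in the same component? yes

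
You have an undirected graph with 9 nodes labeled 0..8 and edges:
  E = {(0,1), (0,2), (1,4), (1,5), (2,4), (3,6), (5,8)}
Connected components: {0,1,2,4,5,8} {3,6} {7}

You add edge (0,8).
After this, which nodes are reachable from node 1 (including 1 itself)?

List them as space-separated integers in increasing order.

Answer: 0 1 2 4 5 8

Derivation:
Before: nodes reachable from 1: {0,1,2,4,5,8}
Adding (0,8): both endpoints already in same component. Reachability from 1 unchanged.
After: nodes reachable from 1: {0,1,2,4,5,8}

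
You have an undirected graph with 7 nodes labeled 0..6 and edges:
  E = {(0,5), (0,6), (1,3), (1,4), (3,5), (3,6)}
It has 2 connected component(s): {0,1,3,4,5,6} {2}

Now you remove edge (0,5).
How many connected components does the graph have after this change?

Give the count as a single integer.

Answer: 2

Derivation:
Initial component count: 2
Remove (0,5): not a bridge. Count unchanged: 2.
  After removal, components: {0,1,3,4,5,6} {2}
New component count: 2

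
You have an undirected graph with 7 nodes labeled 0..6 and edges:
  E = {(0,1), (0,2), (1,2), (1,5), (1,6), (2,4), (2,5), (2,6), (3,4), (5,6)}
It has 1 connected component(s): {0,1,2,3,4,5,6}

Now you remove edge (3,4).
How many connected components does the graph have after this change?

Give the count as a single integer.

Initial component count: 1
Remove (3,4): it was a bridge. Count increases: 1 -> 2.
  After removal, components: {0,1,2,4,5,6} {3}
New component count: 2

Answer: 2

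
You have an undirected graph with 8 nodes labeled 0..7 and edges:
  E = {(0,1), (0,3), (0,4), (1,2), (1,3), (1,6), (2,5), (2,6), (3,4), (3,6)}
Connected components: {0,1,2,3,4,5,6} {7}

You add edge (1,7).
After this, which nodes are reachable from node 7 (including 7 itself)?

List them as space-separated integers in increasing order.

Before: nodes reachable from 7: {7}
Adding (1,7): merges 7's component with another. Reachability grows.
After: nodes reachable from 7: {0,1,2,3,4,5,6,7}

Answer: 0 1 2 3 4 5 6 7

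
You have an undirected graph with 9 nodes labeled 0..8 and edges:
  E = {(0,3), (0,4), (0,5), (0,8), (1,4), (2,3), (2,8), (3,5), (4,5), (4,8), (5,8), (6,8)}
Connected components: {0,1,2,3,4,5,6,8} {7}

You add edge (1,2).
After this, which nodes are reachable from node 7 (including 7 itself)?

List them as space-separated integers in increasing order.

Answer: 7

Derivation:
Before: nodes reachable from 7: {7}
Adding (1,2): both endpoints already in same component. Reachability from 7 unchanged.
After: nodes reachable from 7: {7}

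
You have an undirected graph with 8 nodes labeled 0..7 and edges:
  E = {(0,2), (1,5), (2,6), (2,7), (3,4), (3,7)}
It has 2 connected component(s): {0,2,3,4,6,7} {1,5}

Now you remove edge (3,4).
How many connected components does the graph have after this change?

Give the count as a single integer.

Initial component count: 2
Remove (3,4): it was a bridge. Count increases: 2 -> 3.
  After removal, components: {0,2,3,6,7} {1,5} {4}
New component count: 3

Answer: 3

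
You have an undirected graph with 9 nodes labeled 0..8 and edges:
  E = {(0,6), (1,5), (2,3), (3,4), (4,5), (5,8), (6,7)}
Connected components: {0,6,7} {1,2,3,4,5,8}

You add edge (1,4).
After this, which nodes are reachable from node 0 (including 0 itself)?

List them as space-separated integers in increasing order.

Answer: 0 6 7

Derivation:
Before: nodes reachable from 0: {0,6,7}
Adding (1,4): both endpoints already in same component. Reachability from 0 unchanged.
After: nodes reachable from 0: {0,6,7}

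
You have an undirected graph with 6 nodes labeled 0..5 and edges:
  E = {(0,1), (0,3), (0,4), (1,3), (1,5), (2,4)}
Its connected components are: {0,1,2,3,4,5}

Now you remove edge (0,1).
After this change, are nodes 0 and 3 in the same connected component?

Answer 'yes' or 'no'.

Initial components: {0,1,2,3,4,5}
Removing edge (0,1): not a bridge — component count unchanged at 1.
New components: {0,1,2,3,4,5}
Are 0 and 3 in the same component? yes

Answer: yes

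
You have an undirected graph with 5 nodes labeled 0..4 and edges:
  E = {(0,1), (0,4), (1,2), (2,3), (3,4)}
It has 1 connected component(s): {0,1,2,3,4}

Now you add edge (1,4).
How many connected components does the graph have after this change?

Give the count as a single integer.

Answer: 1

Derivation:
Initial component count: 1
Add (1,4): endpoints already in same component. Count unchanged: 1.
New component count: 1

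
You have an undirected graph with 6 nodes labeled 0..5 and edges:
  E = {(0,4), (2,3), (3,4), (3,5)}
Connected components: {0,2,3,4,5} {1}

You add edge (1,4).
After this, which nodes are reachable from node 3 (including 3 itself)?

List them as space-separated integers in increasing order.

Answer: 0 1 2 3 4 5

Derivation:
Before: nodes reachable from 3: {0,2,3,4,5}
Adding (1,4): merges 3's component with another. Reachability grows.
After: nodes reachable from 3: {0,1,2,3,4,5}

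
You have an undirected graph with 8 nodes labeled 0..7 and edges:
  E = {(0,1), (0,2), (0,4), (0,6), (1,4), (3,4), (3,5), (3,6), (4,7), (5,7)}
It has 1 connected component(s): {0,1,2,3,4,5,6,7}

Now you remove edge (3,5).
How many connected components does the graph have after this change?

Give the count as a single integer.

Answer: 1

Derivation:
Initial component count: 1
Remove (3,5): not a bridge. Count unchanged: 1.
  After removal, components: {0,1,2,3,4,5,6,7}
New component count: 1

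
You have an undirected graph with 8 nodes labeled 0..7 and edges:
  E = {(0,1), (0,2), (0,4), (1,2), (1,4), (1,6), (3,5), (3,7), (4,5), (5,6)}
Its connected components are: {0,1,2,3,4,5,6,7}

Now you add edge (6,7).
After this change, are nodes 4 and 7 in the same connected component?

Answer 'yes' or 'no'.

Initial components: {0,1,2,3,4,5,6,7}
Adding edge (6,7): both already in same component {0,1,2,3,4,5,6,7}. No change.
New components: {0,1,2,3,4,5,6,7}
Are 4 and 7 in the same component? yes

Answer: yes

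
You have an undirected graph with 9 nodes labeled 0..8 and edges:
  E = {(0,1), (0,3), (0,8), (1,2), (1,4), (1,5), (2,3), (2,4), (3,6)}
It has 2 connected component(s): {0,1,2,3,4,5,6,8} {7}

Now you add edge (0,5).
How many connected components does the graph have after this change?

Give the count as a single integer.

Answer: 2

Derivation:
Initial component count: 2
Add (0,5): endpoints already in same component. Count unchanged: 2.
New component count: 2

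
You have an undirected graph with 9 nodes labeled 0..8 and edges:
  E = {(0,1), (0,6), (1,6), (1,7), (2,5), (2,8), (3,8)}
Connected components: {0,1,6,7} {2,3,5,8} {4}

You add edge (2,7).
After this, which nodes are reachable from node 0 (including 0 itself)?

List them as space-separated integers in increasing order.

Before: nodes reachable from 0: {0,1,6,7}
Adding (2,7): merges 0's component with another. Reachability grows.
After: nodes reachable from 0: {0,1,2,3,5,6,7,8}

Answer: 0 1 2 3 5 6 7 8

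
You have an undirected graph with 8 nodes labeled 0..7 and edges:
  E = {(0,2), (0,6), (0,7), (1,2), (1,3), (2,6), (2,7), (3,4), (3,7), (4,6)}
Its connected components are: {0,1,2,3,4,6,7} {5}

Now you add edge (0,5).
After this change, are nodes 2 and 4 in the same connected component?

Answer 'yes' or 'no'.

Answer: yes

Derivation:
Initial components: {0,1,2,3,4,6,7} {5}
Adding edge (0,5): merges {0,1,2,3,4,6,7} and {5}.
New components: {0,1,2,3,4,5,6,7}
Are 2 and 4 in the same component? yes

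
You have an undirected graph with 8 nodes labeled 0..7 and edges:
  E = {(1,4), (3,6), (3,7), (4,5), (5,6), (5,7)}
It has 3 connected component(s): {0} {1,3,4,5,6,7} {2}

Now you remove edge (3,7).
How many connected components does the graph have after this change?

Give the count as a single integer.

Answer: 3

Derivation:
Initial component count: 3
Remove (3,7): not a bridge. Count unchanged: 3.
  After removal, components: {0} {1,3,4,5,6,7} {2}
New component count: 3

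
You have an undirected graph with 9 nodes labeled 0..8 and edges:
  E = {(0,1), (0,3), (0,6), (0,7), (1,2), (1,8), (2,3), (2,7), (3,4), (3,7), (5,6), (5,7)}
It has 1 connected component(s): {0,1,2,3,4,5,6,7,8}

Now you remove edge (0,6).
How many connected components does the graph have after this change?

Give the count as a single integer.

Answer: 1

Derivation:
Initial component count: 1
Remove (0,6): not a bridge. Count unchanged: 1.
  After removal, components: {0,1,2,3,4,5,6,7,8}
New component count: 1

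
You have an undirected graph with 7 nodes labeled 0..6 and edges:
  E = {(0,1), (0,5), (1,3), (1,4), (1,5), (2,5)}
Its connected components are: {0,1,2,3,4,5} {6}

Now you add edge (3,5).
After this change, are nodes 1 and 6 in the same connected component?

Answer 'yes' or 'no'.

Initial components: {0,1,2,3,4,5} {6}
Adding edge (3,5): both already in same component {0,1,2,3,4,5}. No change.
New components: {0,1,2,3,4,5} {6}
Are 1 and 6 in the same component? no

Answer: no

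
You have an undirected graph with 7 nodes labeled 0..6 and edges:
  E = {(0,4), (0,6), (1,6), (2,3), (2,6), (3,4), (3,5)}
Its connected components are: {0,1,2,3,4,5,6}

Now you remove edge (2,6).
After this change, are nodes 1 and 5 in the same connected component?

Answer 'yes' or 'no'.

Answer: yes

Derivation:
Initial components: {0,1,2,3,4,5,6}
Removing edge (2,6): not a bridge — component count unchanged at 1.
New components: {0,1,2,3,4,5,6}
Are 1 and 5 in the same component? yes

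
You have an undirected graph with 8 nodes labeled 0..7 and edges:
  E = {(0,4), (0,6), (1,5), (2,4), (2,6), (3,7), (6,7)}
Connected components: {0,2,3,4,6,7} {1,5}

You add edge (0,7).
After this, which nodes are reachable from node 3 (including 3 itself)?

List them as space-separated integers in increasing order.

Answer: 0 2 3 4 6 7

Derivation:
Before: nodes reachable from 3: {0,2,3,4,6,7}
Adding (0,7): both endpoints already in same component. Reachability from 3 unchanged.
After: nodes reachable from 3: {0,2,3,4,6,7}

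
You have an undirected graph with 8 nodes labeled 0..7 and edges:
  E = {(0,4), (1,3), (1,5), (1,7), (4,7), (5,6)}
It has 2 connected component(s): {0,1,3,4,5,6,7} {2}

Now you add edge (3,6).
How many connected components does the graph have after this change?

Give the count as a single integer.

Answer: 2

Derivation:
Initial component count: 2
Add (3,6): endpoints already in same component. Count unchanged: 2.
New component count: 2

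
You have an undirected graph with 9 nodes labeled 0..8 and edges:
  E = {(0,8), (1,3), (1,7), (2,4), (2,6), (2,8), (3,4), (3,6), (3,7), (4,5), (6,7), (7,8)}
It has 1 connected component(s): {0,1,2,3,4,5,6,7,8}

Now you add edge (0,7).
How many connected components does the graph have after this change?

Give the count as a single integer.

Initial component count: 1
Add (0,7): endpoints already in same component. Count unchanged: 1.
New component count: 1

Answer: 1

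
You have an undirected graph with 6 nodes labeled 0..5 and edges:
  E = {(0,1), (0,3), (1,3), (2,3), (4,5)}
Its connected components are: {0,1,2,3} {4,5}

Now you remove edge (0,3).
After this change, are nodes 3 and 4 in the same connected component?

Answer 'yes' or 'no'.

Initial components: {0,1,2,3} {4,5}
Removing edge (0,3): not a bridge — component count unchanged at 2.
New components: {0,1,2,3} {4,5}
Are 3 and 4 in the same component? no

Answer: no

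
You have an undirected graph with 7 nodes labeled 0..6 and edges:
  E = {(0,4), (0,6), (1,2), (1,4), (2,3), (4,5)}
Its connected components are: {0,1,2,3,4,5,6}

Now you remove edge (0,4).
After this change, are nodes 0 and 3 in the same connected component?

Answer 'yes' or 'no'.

Initial components: {0,1,2,3,4,5,6}
Removing edge (0,4): it was a bridge — component count 1 -> 2.
New components: {0,6} {1,2,3,4,5}
Are 0 and 3 in the same component? no

Answer: no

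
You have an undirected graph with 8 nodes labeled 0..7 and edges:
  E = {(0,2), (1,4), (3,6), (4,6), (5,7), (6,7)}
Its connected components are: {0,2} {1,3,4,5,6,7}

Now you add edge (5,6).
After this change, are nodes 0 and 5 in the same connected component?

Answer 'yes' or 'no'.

Initial components: {0,2} {1,3,4,5,6,7}
Adding edge (5,6): both already in same component {1,3,4,5,6,7}. No change.
New components: {0,2} {1,3,4,5,6,7}
Are 0 and 5 in the same component? no

Answer: no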